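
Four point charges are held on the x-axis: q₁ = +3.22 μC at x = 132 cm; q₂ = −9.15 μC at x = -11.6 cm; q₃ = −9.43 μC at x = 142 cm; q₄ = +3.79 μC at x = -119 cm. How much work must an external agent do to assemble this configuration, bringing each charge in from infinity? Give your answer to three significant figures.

The work to assemble the configuration equals its total potential energy, U = Σ kqᵢqⱼ/rᵢⱼ over all pairs.
Pair separations: r₁₂ = 1.44 m, r₁₃ = 0.100 m, r₁₄ = 2.51 m, r₂₃ = 1.54 m, r₂₄ = 1.07 m, r₃₄ = 2.61 m.
Summing all 6 pair terms gives U = -2.78 J.

-2.78 J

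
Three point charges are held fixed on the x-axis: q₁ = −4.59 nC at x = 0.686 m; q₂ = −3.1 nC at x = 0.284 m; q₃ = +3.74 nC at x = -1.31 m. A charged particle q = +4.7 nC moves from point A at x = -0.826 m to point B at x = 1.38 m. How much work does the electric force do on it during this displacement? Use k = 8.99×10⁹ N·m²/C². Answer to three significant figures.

The work done by the electric force is W_field = −ΔU = −q(V_B − V_A) = q(V_A − V_B).
At A: distances to the source charges are 1.51 m, 1.11 m, 0.484 m; V_A = Σ kqᵢ/rᵢ = 17.1 V.
At B: distances to the source charges are 0.694 m, 1.10 m, 2.69 m; V_B = Σ kqᵢ/rᵢ = -72.4 V.
ΔV = V_B − V_A = -89.5 V.
W_field = −qΔV = −(4.70×10⁻⁹ C)(-89.5 V) = 4.20×10⁻⁷ J.

4.20×10⁻⁷ J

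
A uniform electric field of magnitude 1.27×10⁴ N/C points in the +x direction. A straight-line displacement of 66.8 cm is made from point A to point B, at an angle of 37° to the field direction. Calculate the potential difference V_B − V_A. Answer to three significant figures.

Only the component of displacement along E changes the potential: ΔV = −E·d·cosθ.
ΔV = −(1.27×10⁴ V/m)(0.668 m)cos37° = -6780 V.

-6780 V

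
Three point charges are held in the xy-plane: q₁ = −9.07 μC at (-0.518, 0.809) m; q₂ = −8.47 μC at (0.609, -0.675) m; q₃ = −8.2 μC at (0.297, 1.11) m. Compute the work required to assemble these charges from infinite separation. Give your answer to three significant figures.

1.48 J

The work to assemble the configuration equals its total potential energy, U = Σ kqᵢqⱼ/rᵢⱼ over all pairs.
Pair separations: r₁₂ = 1.86 m, r₁₃ = 0.869 m, r₂₃ = 1.81 m.
U = (0.371) + (0.770) + (0.345) = 1.48 J.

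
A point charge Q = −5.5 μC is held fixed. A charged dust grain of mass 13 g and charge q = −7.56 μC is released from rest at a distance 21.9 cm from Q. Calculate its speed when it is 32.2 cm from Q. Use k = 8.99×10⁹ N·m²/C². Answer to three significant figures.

Only the electrostatic force acts, so mechanical energy is conserved: ½mv² = U₁ − U₂ = kQq(1/r₁ − 1/r₂).
U₁ − U₂ = (8.99×10⁹ N·m²/C²)(-5.50×10⁻⁶ C)(-7.56×10⁻⁶ C)(1/0.219 − 1/0.322) = 0.546 J.
v = √(2·0.546/0.0130) = 9.17 m/s.

9.17 m/s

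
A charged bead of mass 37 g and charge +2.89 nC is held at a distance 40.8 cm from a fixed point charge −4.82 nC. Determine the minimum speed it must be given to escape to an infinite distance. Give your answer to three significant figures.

4.07×10⁻³ m/s

To just escape, total mechanical energy must reach zero at infinity: ½mv²_min + U = 0, so ½mv²_min = −U = |kQq|/r.
|U| = |kQq|/r = (8.99×10⁹ N·m²/C²)(4.82×10⁻⁹)(2.89×10⁻⁹)/(0.408) = 3.07×10⁻⁷ J.
v_min = √(2|U|/m) = √(2·3.07×10⁻⁷/0.0370) = 4.07×10⁻³ m/s.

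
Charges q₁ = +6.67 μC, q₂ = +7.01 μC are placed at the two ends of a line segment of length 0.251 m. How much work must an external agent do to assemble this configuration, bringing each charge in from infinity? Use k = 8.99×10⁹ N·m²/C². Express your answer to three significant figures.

1.67 J

The work to assemble the configuration equals its total potential energy, U = Σ kqᵢqⱼ/rᵢⱼ over all pairs.
The separation is r = 0.251 m.
U = (1.67) = 1.67 J.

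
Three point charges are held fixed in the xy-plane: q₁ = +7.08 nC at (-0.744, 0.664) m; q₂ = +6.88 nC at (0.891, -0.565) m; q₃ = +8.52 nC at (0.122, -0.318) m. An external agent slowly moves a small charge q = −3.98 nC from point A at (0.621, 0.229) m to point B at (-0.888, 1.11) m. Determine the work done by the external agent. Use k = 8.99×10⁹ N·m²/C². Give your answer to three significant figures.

6.65×10⁻⁸ J

For quasistatic motion the external work equals the change in potential energy: W_ext = qΔV = q(V_B − V_A).
At A: distances to the source charges are 1.43 m, 0.839 m, 0.740 m; V_A = Σ kqᵢ/rᵢ = 222 V.
At B: distances to the source charges are 0.469 m, 2.44 m, 1.75 m; V_B = Σ kqᵢ/rᵢ = 205 V.
ΔV = V_B − V_A = -16.7 V.
W_ext = qΔV = (-3.98×10⁻⁹ C)(-16.7 V) = 6.65×10⁻⁸ J.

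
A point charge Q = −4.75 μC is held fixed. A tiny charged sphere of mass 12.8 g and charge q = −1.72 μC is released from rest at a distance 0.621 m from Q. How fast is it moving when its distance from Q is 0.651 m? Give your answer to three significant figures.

0.923 m/s

Only the electrostatic force acts, so mechanical energy is conserved: ½mv² = U₁ − U₂ = kQq(1/r₁ − 1/r₂).
U₁ − U₂ = (8.99×10⁹ N·m²/C²)(-4.75×10⁻⁶ C)(-1.72×10⁻⁶ C)(1/0.621 − 1/0.651) = 5.45×10⁻³ J.
v = √(2·5.45×10⁻³/0.0128) = 0.923 m/s.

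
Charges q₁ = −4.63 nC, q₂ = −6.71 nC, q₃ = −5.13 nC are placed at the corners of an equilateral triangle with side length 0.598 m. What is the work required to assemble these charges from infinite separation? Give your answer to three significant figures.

The assembly work is the sum of pairwise potential energies, U = Σ_{i<j} kqᵢqⱼ/rᵢⱼ.
All three pair separations equal the side length, 0.598 m.
U = (4.67×10⁻⁷) + (3.57×10⁻⁷) + (5.17×10⁻⁷) = 1.34×10⁻⁶ J.

1.34×10⁻⁶ J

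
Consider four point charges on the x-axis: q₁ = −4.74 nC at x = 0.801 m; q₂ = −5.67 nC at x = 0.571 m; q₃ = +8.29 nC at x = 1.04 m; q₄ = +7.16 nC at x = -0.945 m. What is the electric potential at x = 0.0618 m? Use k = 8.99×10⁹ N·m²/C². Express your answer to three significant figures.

-17.6 V

The total potential is the scalar sum of each charge's contribution, V = Σ kqᵢ/rᵢ.
Distances from the field point to each charge: r₁ = 0.739 m, r₂ = 0.509 m, r₃ = 0.978 m, r₄ = 1.01 m.
V = k[(-4.74×10⁻⁹)/(0.739) + (-5.67×10⁻⁹)/(0.509) + (8.29×10⁻⁹)/(0.978) + (7.16×10⁻⁹)/(1.01)] = -17.6 V.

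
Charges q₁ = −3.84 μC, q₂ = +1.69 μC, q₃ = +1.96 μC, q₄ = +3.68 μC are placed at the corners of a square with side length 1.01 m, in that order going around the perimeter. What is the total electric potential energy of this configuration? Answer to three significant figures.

-0.0981 J

The assembly work is the sum of pairwise potential energies, U = Σ_{i<j} kqᵢqⱼ/rᵢⱼ.
The four side pairs have separation 1.01 m and the two diagonal pairs 1.43 m.
Summing all 6 pair terms gives U = -0.0981 J.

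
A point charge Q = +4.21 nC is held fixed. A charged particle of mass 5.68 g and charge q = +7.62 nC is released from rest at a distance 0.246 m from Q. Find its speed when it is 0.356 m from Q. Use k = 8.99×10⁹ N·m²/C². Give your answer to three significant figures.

Only the electrostatic force acts, so mechanical energy is conserved: ½mv² = U₁ − U₂ = kQq(1/r₁ − 1/r₂).
U₁ − U₂ = (8.99×10⁹ N·m²/C²)(4.21×10⁻⁹ C)(7.62×10⁻⁹ C)(1/0.246 − 1/0.356) = 3.62×10⁻⁷ J.
v = √(2·3.62×10⁻⁷/5.68×10⁻³) = 0.0113 m/s.

0.0113 m/s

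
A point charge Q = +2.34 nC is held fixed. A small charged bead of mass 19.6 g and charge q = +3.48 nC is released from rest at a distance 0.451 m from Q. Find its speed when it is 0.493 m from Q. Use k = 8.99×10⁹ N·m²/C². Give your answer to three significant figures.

Only the electrostatic force acts, so mechanical energy is conserved: ½mv² = U₁ − U₂ = kQq(1/r₁ − 1/r₂).
U₁ − U₂ = (8.99×10⁹ N·m²/C²)(2.34×10⁻⁹ C)(3.48×10⁻⁹ C)(1/0.451 − 1/0.493) = 1.38×10⁻⁸ J.
v = √(2·1.38×10⁻⁸/0.0196) = 1.19×10⁻³ m/s.

1.19×10⁻³ m/s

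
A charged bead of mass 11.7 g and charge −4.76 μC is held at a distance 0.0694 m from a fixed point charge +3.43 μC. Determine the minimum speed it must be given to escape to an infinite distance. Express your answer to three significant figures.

19.0 m/s

To just escape, total mechanical energy must reach zero at infinity: ½mv²_min + U = 0, so ½mv²_min = −U = |kQq|/r.
|U| = |kQq|/r = (8.99×10⁹ N·m²/C²)(3.43×10⁻⁶)(4.76×10⁻⁶)/(0.0694) = 2.11 J.
v_min = √(2|U|/m) = √(2·2.11/0.0117) = 19.0 m/s.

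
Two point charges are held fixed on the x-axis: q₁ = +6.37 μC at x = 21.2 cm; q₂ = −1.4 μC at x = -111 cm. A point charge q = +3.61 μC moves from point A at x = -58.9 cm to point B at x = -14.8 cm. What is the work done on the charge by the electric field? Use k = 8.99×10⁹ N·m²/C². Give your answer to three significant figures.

-0.356 J

The work done by the electric force is W_field = −ΔU = −q(V_B − V_A) = q(V_A − V_B).
At A: distances to the source charges are 0.801 m, 0.521 m; V_A = Σ kqᵢ/rᵢ = 4.73×10⁴ V.
At B: distances to the source charges are 0.360 m, 0.962 m; V_B = Σ kqᵢ/rᵢ = 1.46×10⁵ V.
ΔV = V_B − V_A = 9.87×10⁴ V.
W_field = −qΔV = −(3.61×10⁻⁶ C)(9.87×10⁴ V) = -0.356 J.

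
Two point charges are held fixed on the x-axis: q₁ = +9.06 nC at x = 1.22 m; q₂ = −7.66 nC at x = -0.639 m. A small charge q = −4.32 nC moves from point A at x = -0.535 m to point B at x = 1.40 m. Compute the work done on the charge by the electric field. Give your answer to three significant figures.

4.47×10⁻⁶ J

The work done by the electric force is W_field = −ΔU = −q(V_B − V_A) = q(V_A − V_B).
At A: distances to the source charges are 1.75 m, 0.104 m; V_A = Σ kqᵢ/rᵢ = -616 V.
At B: distances to the source charges are 0.180 m, 2.04 m; V_B = Σ kqᵢ/rᵢ = 419 V.
ΔV = V_B − V_A = 1030 V.
W_field = −qΔV = −(-4.32×10⁻⁹ C)(1030 V) = 4.47×10⁻⁶ J.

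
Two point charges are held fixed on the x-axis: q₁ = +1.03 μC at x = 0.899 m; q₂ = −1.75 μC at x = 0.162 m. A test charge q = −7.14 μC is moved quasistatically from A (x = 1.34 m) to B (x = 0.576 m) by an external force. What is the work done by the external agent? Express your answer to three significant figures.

For quasistatic motion the external work equals the change in potential energy: W_ext = qΔV = q(V_B − V_A).
At A: distances to the source charges are 0.441 m, 1.18 m; V_A = Σ kqᵢ/rᵢ = 7640 V.
At B: distances to the source charges are 0.323 m, 0.414 m; V_B = Σ kqᵢ/rᵢ = -9330 V.
ΔV = V_B − V_A = -1.70×10⁴ V.
W_ext = qΔV = (-7.14×10⁻⁶ C)(-1.70×10⁴ V) = 0.121 J.

0.121 J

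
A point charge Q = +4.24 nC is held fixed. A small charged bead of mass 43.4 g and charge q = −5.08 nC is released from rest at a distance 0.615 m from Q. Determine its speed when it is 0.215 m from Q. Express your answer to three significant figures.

5.20×10⁻³ m/s

Only the electrostatic force acts, so mechanical energy is conserved: ½mv² = U₁ − U₂ = kQq(1/r₁ − 1/r₂).
U₁ − U₂ = (8.99×10⁹ N·m²/C²)(4.24×10⁻⁹ C)(-5.08×10⁻⁹ C)(1/0.615 − 1/0.215) = 5.86×10⁻⁷ J.
v = √(2·5.86×10⁻⁷/0.0434) = 5.20×10⁻³ m/s.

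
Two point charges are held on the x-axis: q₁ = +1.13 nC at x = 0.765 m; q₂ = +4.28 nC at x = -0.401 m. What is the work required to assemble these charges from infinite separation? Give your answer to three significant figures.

The work to assemble the configuration equals its total potential energy, U = Σ kqᵢqⱼ/rᵢⱼ over all pairs.
Pair separations: r₁₂ = 1.17 m.
U = (3.73×10⁻⁸) = 3.73×10⁻⁸ J.

3.73×10⁻⁸ J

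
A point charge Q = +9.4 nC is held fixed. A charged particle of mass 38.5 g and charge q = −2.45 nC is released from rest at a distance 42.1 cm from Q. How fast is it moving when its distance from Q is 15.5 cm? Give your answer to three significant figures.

6.62×10⁻³ m/s

Only the electrostatic force acts, so mechanical energy is conserved: ½mv² = U₁ − U₂ = kQq(1/r₁ − 1/r₂).
U₁ − U₂ = (8.99×10⁹ N·m²/C²)(9.40×10⁻⁹ C)(-2.45×10⁻⁹ C)(1/0.421 − 1/0.155) = 8.44×10⁻⁷ J.
v = √(2·8.44×10⁻⁷/0.0385) = 6.62×10⁻³ m/s.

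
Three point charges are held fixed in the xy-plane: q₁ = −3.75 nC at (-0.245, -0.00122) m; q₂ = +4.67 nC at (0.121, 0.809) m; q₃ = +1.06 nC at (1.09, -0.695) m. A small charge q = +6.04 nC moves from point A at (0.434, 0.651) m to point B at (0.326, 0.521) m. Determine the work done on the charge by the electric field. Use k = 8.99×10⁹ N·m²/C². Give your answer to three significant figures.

5.12×10⁻⁸ J

The work done by the electric force is W_field = −ΔU = −q(V_B − V_A) = q(V_A − V_B).
At A: distances to the source charges are 0.942 m, 0.351 m, 1.50 m; V_A = Σ kqᵢ/rᵢ = 90.3 V.
At B: distances to the source charges are 0.774 m, 0.354 m, 1.44 m; V_B = Σ kqᵢ/rᵢ = 81.8 V.
ΔV = V_B − V_A = -8.47 V.
W_field = −qΔV = −(6.04×10⁻⁹ C)(-8.47 V) = 5.12×10⁻⁸ J.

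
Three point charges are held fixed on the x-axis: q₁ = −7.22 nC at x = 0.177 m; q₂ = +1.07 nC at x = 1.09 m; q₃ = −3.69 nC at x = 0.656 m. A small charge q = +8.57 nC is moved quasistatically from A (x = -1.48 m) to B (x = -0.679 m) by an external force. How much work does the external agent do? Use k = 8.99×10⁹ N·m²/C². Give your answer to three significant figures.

For quasistatic motion the external work equals the change in potential energy: W_ext = qΔV = q(V_B − V_A).
At A: distances to the source charges are 1.66 m, 2.57 m, 2.14 m; V_A = Σ kqᵢ/rᵢ = -51.0 V.
At B: distances to the source charges are 0.856 m, 1.77 m, 1.33 m; V_B = Σ kqᵢ/rᵢ = -95.2 V.
ΔV = V_B − V_A = -44.3 V.
W_ext = qΔV = (8.57×10⁻⁹ C)(-44.3 V) = -3.79×10⁻⁷ J.

-3.79×10⁻⁷ J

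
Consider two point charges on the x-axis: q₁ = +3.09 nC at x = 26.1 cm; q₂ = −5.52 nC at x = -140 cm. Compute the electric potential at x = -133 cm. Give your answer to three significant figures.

-691 V

Electric potential is a scalar, so the contributions from each charge add algebraically: V = Σ kqᵢ/rᵢ.
Distances from the field point to each charge: r₁ = 1.59 m, r₂ = 0.0700 m.
V = k[(3.09×10⁻⁹)/(1.59) + (-5.52×10⁻⁹)/(0.0700)] = -691 V.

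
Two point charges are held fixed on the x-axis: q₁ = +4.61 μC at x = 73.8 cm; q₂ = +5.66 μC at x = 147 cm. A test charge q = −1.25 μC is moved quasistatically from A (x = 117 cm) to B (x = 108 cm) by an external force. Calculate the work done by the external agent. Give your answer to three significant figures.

For quasistatic motion the external work equals the change in potential energy: W_ext = qΔV = q(V_B − V_A).
At A: distances to the source charges are 0.432 m, 0.300 m; V_A = Σ kqᵢ/rᵢ = 2.66×10⁵ V.
At B: distances to the source charges are 0.342 m, 0.390 m; V_B = Σ kqᵢ/rᵢ = 2.52×10⁵ V.
ΔV = V_B − V_A = -1.39×10⁴ V.
W_ext = qΔV = (-1.25×10⁻⁶ C)(-1.39×10⁴ V) = 0.0174 J.

0.0174 J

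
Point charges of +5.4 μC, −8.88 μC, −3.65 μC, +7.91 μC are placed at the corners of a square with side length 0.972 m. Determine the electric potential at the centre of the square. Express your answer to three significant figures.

Electric potential is a scalar, so the contributions from each charge add algebraically: V = Σ kqᵢ/rᵢ.
The distance from each corner to the centre is a√2/2 = 0.687 m.
V = k[(5.40×10⁻⁶)/(0.687) + (-8.88×10⁻⁶)/(0.687) + (-3.65×10⁻⁶)/(0.687) + (7.91×10⁻⁶)/(0.687)] = 1.02×10⁴ V.

1.02×10⁴ V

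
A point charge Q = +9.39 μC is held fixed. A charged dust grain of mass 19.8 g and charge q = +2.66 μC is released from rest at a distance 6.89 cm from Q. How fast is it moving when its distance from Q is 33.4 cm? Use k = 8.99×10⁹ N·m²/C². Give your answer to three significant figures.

Only the electrostatic force acts, so mechanical energy is conserved: ½mv² = U₁ − U₂ = kQq(1/r₁ − 1/r₂).
U₁ − U₂ = (8.99×10⁹ N·m²/C²)(9.39×10⁻⁶ C)(2.66×10⁻⁶ C)(1/0.0689 − 1/0.334) = 2.59 J.
v = √(2·2.59/0.0198) = 16.2 m/s.

16.2 m/s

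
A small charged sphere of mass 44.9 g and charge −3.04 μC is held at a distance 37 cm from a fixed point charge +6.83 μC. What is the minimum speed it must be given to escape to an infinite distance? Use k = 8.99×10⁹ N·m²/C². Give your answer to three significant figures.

4.74 m/s

To just escape, total mechanical energy must reach zero at infinity: ½mv²_min + U = 0, so ½mv²_min = −U = |kQq|/r.
|U| = |kQq|/r = (8.99×10⁹ N·m²/C²)(6.83×10⁻⁶)(3.04×10⁻⁶)/(0.370) = 0.504 J.
v_min = √(2|U|/m) = √(2·0.504/0.0449) = 4.74 m/s.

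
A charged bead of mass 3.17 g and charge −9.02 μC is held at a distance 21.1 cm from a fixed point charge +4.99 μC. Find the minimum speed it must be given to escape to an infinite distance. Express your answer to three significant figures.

34.8 m/s

To just escape, total mechanical energy must reach zero at infinity: ½mv²_min + U = 0, so ½mv²_min = −U = |kQq|/r.
|U| = |kQq|/r = (8.99×10⁹ N·m²/C²)(4.99×10⁻⁶)(9.02×10⁻⁶)/(0.211) = 1.92 J.
v_min = √(2|U|/m) = √(2·1.92/3.17×10⁻³) = 34.8 m/s.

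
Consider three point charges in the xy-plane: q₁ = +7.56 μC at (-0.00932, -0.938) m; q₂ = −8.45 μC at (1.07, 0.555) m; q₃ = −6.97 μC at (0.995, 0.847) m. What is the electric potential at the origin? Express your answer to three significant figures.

The total potential is the scalar sum of each charge's contribution, V = Σ kqᵢ/rᵢ.
Distances from the field point to each charge: r₁ = 0.938 m, r₂ = 1.21 m, r₃ = 1.31 m.
V = k[(7.56×10⁻⁶)/(0.938) + (-8.45×10⁻⁶)/(1.21) + (-6.97×10⁻⁶)/(1.31)] = -3.85×10⁴ V.

-3.85×10⁴ V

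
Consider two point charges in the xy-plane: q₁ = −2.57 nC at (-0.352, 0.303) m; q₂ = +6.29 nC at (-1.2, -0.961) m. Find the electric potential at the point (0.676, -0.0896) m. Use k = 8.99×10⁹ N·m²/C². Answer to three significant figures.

6.34 V

Electric potential is a scalar, so the contributions from each charge add algebraically: V = Σ kqᵢ/rᵢ.
Distances from the field point to each charge: r₁ = 1.10 m, r₂ = 2.07 m.
V = k[(-2.57×10⁻⁹)/(1.10) + (6.29×10⁻⁹)/(2.07)] = 6.34 V.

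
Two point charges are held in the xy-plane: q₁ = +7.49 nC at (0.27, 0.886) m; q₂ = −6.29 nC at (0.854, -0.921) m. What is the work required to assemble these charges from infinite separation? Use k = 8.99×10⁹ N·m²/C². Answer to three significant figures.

The assembly work is the sum of pairwise potential energies, U = Σ_{i<j} kqᵢqⱼ/rᵢⱼ.
Pair separations: r₁₂ = 1.90 m.
U = (-2.23×10⁻⁷) = -2.23×10⁻⁷ J.

-2.23×10⁻⁷ J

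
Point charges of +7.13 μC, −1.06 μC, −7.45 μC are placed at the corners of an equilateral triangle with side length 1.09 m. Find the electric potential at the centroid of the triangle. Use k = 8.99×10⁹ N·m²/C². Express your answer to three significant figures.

-1.97×10⁴ V

Electric potential is a scalar, so the contributions from each charge add algebraically: V = Σ kqᵢ/rᵢ.
The distance from each vertex to the centroid is a/√3 = 0.629 m.
V = k[(7.13×10⁻⁶)/(0.629) + (-1.06×10⁻⁶)/(0.629) + (-7.45×10⁻⁶)/(0.629)] = -1.97×10⁴ V.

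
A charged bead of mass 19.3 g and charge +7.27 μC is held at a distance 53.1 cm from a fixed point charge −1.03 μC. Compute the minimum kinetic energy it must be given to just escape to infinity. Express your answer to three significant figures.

0.127 J

To just escape, total mechanical energy must reach zero at infinity: ½mv²_min + U = 0, so ½mv²_min = −U = |kQq|/r.
|U| = |kQq|/r = (8.99×10⁹ N·m²/C²)(1.03×10⁻⁶)(7.27×10⁻⁶)/(0.531) = 0.127 J.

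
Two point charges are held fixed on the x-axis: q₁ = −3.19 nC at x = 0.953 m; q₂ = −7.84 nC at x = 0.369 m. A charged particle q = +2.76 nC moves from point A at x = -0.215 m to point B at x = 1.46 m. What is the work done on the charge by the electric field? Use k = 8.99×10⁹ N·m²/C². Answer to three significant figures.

The work done by the electric force is W_field = −ΔU = −q(V_B − V_A) = q(V_A − V_B).
At A: distances to the source charges are 1.17 m, 0.584 m; V_A = Σ kqᵢ/rᵢ = -145 V.
At B: distances to the source charges are 0.507 m, 1.09 m; V_B = Σ kqᵢ/rᵢ = -121 V.
ΔV = V_B − V_A = 24.1 V.
W_field = −qΔV = −(2.76×10⁻⁹ C)(24.1 V) = -6.64×10⁻⁸ J.

-6.64×10⁻⁸ J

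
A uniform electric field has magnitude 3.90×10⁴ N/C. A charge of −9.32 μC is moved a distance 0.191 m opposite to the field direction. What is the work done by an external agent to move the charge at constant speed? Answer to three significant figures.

The potential change for a displacement 0.191 m opposite to the field direction is ΔV = +Ed = 7450 V.
W_ext = qΔV = -0.0694 J.

-0.0694 J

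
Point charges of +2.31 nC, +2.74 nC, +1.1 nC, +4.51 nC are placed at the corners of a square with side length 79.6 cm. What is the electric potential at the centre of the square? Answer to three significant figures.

170 V

The total potential is the scalar sum of each charge's contribution, V = Σ kqᵢ/rᵢ.
The distance from each corner to the centre is a√2/2 = 0.563 m.
V = k[(2.31×10⁻⁹)/(0.563) + (2.74×10⁻⁹)/(0.563) + (1.10×10⁻⁹)/(0.563) + (4.51×10⁻⁹)/(0.563)] = 170 V.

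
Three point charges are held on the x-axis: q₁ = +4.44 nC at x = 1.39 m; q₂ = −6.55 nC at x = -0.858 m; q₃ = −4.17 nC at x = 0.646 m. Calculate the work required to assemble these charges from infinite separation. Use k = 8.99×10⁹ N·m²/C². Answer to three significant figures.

The work to assemble the configuration equals its total potential energy, U = Σ kqᵢqⱼ/rᵢⱼ over all pairs.
Pair separations: r₁₂ = 2.25 m, r₁₃ = 0.744 m, r₂₃ = 1.50 m.
U = (-1.16×10⁻⁷) + (-2.24×10⁻⁷) + (1.63×10⁻⁷) = -1.77×10⁻⁷ J.

-1.77×10⁻⁷ J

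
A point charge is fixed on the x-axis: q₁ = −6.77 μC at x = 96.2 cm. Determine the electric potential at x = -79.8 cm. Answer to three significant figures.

-3.46×10⁴ V

Electric potential is a scalar, so the contributions from each charge add algebraically: V = Σ kqᵢ/rᵢ.
V = k[(-6.77×10⁻⁶)/(1.76)] = -3.46×10⁴ V.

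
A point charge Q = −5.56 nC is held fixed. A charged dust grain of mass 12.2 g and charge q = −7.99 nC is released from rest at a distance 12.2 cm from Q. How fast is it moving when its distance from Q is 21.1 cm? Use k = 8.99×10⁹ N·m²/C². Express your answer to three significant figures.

0.0150 m/s

Only the electrostatic force acts, so mechanical energy is conserved: ½mv² = U₁ − U₂ = kQq(1/r₁ − 1/r₂).
U₁ − U₂ = (8.99×10⁹ N·m²/C²)(-5.56×10⁻⁹ C)(-7.99×10⁻⁹ C)(1/0.122 − 1/0.211) = 1.38×10⁻⁶ J.
v = √(2·1.38×10⁻⁶/0.0122) = 0.0150 m/s.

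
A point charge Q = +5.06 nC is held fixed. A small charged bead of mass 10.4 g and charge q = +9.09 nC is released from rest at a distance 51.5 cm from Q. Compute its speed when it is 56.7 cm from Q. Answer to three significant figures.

Only the electrostatic force acts, so mechanical energy is conserved: ½mv² = U₁ − U₂ = kQq(1/r₁ − 1/r₂).
U₁ − U₂ = (8.99×10⁹ N·m²/C²)(5.06×10⁻⁹ C)(9.09×10⁻⁹ C)(1/0.515 − 1/0.567) = 7.36×10⁻⁸ J.
v = √(2·7.36×10⁻⁸/0.0104) = 3.76×10⁻³ m/s.

3.76×10⁻³ m/s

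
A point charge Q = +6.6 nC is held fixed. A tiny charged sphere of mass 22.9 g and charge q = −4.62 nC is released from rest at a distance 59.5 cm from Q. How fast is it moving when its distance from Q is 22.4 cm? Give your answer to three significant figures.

Only the electrostatic force acts, so mechanical energy is conserved: ½mv² = U₁ − U₂ = kQq(1/r₁ − 1/r₂).
U₁ − U₂ = (8.99×10⁹ N·m²/C²)(6.60×10⁻⁹ C)(-4.62×10⁻⁹ C)(1/0.595 − 1/0.224) = 7.63×10⁻⁷ J.
v = √(2·7.63×10⁻⁷/0.0229) = 8.16×10⁻³ m/s.

8.16×10⁻³ m/s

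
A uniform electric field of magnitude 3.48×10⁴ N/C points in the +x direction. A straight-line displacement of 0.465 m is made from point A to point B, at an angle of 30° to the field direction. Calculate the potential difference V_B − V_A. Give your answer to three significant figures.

-1.40×10⁴ V

Only the component of displacement along E changes the potential: ΔV = −E·d·cosθ.
ΔV = −(3.48×10⁴ V/m)(0.465 m)cos30° = -1.40×10⁴ V.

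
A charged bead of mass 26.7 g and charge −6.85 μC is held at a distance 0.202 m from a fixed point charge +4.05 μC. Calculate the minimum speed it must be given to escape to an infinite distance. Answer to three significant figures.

9.62 m/s

To just escape, total mechanical energy must reach zero at infinity: ½mv²_min + U = 0, so ½mv²_min = −U = |kQq|/r.
|U| = |kQq|/r = (8.99×10⁹ N·m²/C²)(4.05×10⁻⁶)(6.85×10⁻⁶)/(0.202) = 1.23 J.
v_min = √(2|U|/m) = √(2·1.23/0.0267) = 9.62 m/s.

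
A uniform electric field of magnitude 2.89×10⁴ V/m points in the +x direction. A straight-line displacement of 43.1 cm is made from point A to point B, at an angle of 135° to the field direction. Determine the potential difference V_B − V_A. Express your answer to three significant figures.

Only the component of displacement along E changes the potential: ΔV = −E·d·cosθ.
ΔV = −(2.89×10⁴ V/m)(0.431 m)cos135° = 8810 V.

8810 V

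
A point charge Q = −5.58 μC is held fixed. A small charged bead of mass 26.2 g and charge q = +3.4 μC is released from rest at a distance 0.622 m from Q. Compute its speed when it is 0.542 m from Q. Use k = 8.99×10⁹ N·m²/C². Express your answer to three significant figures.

Only the electrostatic force acts, so mechanical energy is conserved: ½mv² = U₁ − U₂ = kQq(1/r₁ − 1/r₂).
U₁ − U₂ = (8.99×10⁹ N·m²/C²)(-5.58×10⁻⁶ C)(3.40×10⁻⁶ C)(1/0.622 − 1/0.542) = 0.0405 J.
v = √(2·0.0405/0.0262) = 1.76 m/s.

1.76 m/s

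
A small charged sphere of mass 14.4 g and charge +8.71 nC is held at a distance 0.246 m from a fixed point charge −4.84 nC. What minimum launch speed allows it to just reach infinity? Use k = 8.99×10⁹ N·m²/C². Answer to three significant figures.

To just escape, total mechanical energy must reach zero at infinity: ½mv²_min + U = 0, so ½mv²_min = −U = |kQq|/r.
|U| = |kQq|/r = (8.99×10⁹ N·m²/C²)(4.84×10⁻⁹)(8.71×10⁻⁹)/(0.246) = 1.54×10⁻⁶ J.
v_min = √(2|U|/m) = √(2·1.54×10⁻⁶/0.0144) = 0.0146 m/s.

0.0146 m/s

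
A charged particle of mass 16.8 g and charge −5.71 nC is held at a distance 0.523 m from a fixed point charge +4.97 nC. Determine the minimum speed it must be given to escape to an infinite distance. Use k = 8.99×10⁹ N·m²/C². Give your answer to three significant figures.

To just escape, total mechanical energy must reach zero at infinity: ½mv²_min + U = 0, so ½mv²_min = −U = |kQq|/r.
|U| = |kQq|/r = (8.99×10⁹ N·m²/C²)(4.97×10⁻⁹)(5.71×10⁻⁹)/(0.523) = 4.88×10⁻⁷ J.
v_min = √(2|U|/m) = √(2·4.88×10⁻⁷/0.0168) = 7.62×10⁻³ m/s.

7.62×10⁻³ m/s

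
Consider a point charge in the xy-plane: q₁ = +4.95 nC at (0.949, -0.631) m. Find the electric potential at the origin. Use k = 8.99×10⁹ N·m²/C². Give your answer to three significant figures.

39.0 V

Electric potential is a scalar, so the contributions from each charge add algebraically: V = Σ kqᵢ/rᵢ.
Distances from the field point to each charge: r₁ = 1.14 m.
V = k[(4.95×10⁻⁹)/(1.14)] = 39.0 V.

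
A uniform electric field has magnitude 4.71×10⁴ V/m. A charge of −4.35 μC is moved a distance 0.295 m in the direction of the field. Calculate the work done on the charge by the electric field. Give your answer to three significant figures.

-0.0604 J

The potential change for a displacement 0.295 m in the direction of the field is ΔV = −Ed = -1.39×10⁴ V.
W_field = −qΔV = -0.0604 J.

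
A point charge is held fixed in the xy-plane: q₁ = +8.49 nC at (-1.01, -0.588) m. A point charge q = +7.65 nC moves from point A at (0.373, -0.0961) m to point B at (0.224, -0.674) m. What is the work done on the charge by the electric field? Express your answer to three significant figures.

-7.42×10⁻⁸ J

The work done by the electric force is W_field = −ΔU = −q(V_B − V_A) = q(V_A − V_B).
At A: distance to the source charge is 1.47 m; V_A = kq₁/r = 52.0 V.
At B: distance to the source charge is 1.24 m; V_B = kq₁/r = 61.7 V.
ΔV = V_B − V_A = 9.71 V.
W_field = −qΔV = −(7.65×10⁻⁹ C)(9.71 V) = -7.42×10⁻⁸ J.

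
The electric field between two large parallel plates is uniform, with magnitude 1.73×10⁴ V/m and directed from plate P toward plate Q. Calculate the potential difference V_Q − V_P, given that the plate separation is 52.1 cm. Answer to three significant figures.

In a uniform field, potential decreases in the direction of E: ΔV = −E·d for a displacement d parallel to E.
Going from P to Q is a displacement of 52.1 cm along the field, so V_Q − V_P = −Ed = -9010 V.

-9010 V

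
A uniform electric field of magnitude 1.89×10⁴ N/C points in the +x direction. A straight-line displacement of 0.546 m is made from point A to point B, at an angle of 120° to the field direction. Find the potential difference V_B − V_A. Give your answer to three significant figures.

5160 V

Only the component of displacement along E changes the potential: ΔV = −E·d·cosθ.
ΔV = −(1.89×10⁴ V/m)(0.546 m)cos120° = 5160 V.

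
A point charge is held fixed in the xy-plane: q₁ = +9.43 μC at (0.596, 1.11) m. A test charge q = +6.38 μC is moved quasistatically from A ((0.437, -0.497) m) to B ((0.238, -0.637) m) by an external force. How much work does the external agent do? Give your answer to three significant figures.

For quasistatic motion the external work equals the change in potential energy: W_ext = qΔV = q(V_B − V_A).
At A: distance to the source charge is 1.61 m; V_A = kq₁/r = 5.25×10⁴ V.
At B: distance to the source charge is 1.78 m; V_B = kq₁/r = 4.75×10⁴ V.
ΔV = V_B − V_A = -4960 V.
W_ext = qΔV = (6.38×10⁻⁶ C)(-4960 V) = -0.0316 J.

-0.0316 J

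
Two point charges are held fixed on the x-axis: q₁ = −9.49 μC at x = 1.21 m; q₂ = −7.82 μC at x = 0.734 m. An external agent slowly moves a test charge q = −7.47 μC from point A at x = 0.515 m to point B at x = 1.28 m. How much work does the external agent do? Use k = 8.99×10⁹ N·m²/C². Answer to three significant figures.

For quasistatic motion the external work equals the change in potential energy: W_ext = qΔV = q(V_B − V_A).
At A: distances to the source charges are 0.695 m, 0.219 m; V_A = Σ kqᵢ/rᵢ = -4.44×10⁵ V.
At B: distances to the source charges are 0.0700 m, 0.546 m; V_B = Σ kqᵢ/rᵢ = -1.35×10⁶ V.
ΔV = V_B − V_A = -9.04×10⁵ V.
W_ext = qΔV = (-7.47×10⁻⁶ C)(-9.04×10⁵ V) = 6.75 J.

6.75 J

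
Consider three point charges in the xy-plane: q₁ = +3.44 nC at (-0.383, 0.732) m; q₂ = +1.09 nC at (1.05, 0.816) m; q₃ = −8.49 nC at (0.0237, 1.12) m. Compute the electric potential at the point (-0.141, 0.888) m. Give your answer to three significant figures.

Electric potential is a scalar, so the contributions from each charge add algebraically: V = Σ kqᵢ/rᵢ.
Distances from the field point to each charge: r₁ = 0.288 m, r₂ = 1.19 m, r₃ = 0.285 m.
V = k[(3.44×10⁻⁹)/(0.288) + (1.09×10⁻⁹)/(1.19) + (-8.49×10⁻⁹)/(0.285)] = -153 V.

-153 V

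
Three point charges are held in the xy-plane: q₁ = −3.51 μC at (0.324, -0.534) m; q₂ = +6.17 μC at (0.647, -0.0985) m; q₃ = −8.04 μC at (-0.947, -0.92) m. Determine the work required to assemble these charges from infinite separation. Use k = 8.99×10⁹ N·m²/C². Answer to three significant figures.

-0.417 J

The work to assemble the configuration equals its total potential energy, U = Σ kqᵢqⱼ/rᵢⱼ over all pairs.
Pair separations: r₁₂ = 0.542 m, r₁₃ = 1.33 m, r₂₃ = 1.79 m.
U = (-0.359) + (0.191) + (-0.249) = -0.417 J.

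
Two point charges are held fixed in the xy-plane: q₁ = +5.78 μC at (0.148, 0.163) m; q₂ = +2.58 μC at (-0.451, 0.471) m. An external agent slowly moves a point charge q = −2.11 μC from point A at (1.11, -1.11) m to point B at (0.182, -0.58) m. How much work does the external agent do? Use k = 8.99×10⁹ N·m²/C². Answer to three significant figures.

-0.0966 J

For quasistatic motion the external work equals the change in potential energy: W_ext = qΔV = q(V_B − V_A).
At A: distances to the source charges are 1.60 m, 2.22 m; V_A = Σ kqᵢ/rᵢ = 4.30×10⁴ V.
At B: distances to the source charges are 0.744 m, 1.23 m; V_B = Σ kqᵢ/rᵢ = 8.88×10⁴ V.
ΔV = V_B − V_A = 4.58×10⁴ V.
W_ext = qΔV = (-2.11×10⁻⁶ C)(4.58×10⁴ V) = -0.0966 J.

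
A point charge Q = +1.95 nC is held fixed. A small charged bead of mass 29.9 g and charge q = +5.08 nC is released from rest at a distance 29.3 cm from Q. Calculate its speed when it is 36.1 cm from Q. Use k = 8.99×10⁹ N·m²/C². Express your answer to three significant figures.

Only the electrostatic force acts, so mechanical energy is conserved: ½mv² = U₁ − U₂ = kQq(1/r₁ − 1/r₂).
U₁ − U₂ = (8.99×10⁹ N·m²/C²)(1.95×10⁻⁹ C)(5.08×10⁻⁹ C)(1/0.293 − 1/0.361) = 5.73×10⁻⁸ J.
v = √(2·5.73×10⁻⁸/0.0299) = 1.96×10⁻³ m/s.

1.96×10⁻³ m/s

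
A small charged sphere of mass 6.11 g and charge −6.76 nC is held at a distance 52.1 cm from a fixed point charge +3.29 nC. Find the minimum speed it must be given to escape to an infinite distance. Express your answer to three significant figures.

To just escape, total mechanical energy must reach zero at infinity: ½mv²_min + U = 0, so ½mv²_min = −U = |kQq|/r.
|U| = |kQq|/r = (8.99×10⁹ N·m²/C²)(3.29×10⁻⁹)(6.76×10⁻⁹)/(0.521) = 3.84×10⁻⁷ J.
v_min = √(2|U|/m) = √(2·3.84×10⁻⁷/6.11×10⁻³) = 0.0112 m/s.

0.0112 m/s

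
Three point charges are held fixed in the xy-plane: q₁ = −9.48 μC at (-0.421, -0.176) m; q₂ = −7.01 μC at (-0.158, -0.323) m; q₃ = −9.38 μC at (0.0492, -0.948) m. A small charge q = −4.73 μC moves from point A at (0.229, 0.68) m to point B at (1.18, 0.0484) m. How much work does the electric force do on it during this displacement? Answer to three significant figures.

0.167 J

The work done by the electric force is W_field = −ΔU = −q(V_B − V_A) = q(V_A − V_B).
At A: distances to the source charges are 1.07 m, 1.08 m, 1.64 m; V_A = Σ kqᵢ/rᵢ = -1.89×10⁵ V.
At B: distances to the source charges are 1.62 m, 1.39 m, 1.51 m; V_B = Σ kqᵢ/rᵢ = -1.54×10⁵ V.
ΔV = V_B − V_A = 3.53×10⁴ V.
W_field = −qΔV = −(-4.73×10⁻⁶ C)(3.53×10⁴ V) = 0.167 J.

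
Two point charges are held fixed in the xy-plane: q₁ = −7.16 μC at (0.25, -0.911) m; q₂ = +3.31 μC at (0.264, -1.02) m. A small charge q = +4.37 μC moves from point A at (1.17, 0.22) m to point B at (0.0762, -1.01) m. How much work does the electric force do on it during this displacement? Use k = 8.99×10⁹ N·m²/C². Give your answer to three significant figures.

The work done by the electric force is W_field = −ΔU = −q(V_B − V_A) = q(V_A − V_B).
At A: distances to the source charges are 1.46 m, 1.54 m; V_A = Σ kqᵢ/rᵢ = -2.48×10⁴ V.
At B: distances to the source charges are 0.200 m, 0.188 m; V_B = Σ kqᵢ/rᵢ = -1.64×10⁵ V.
ΔV = V_B − V_A = -1.39×10⁵ V.
W_field = −qΔV = −(4.37×10⁻⁶ C)(-1.39×10⁵ V) = 0.607 J.

0.607 J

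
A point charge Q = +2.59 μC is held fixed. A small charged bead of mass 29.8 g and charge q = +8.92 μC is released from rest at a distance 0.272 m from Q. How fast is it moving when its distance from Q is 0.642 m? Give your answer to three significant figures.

Only the electrostatic force acts, so mechanical energy is conserved: ½mv² = U₁ − U₂ = kQq(1/r₁ − 1/r₂).
U₁ − U₂ = (8.99×10⁹ N·m²/C²)(2.59×10⁻⁶ C)(8.92×10⁻⁶ C)(1/0.272 − 1/0.642) = 0.440 J.
v = √(2·0.440/0.0298) = 5.43 m/s.

5.43 m/s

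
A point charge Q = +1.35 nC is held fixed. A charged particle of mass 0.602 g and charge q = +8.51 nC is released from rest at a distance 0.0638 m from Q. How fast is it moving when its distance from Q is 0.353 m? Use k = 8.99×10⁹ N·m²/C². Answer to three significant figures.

Only the electrostatic force acts, so mechanical energy is conserved: ½mv² = U₁ − U₂ = kQq(1/r₁ − 1/r₂).
U₁ − U₂ = (8.99×10⁹ N·m²/C²)(1.35×10⁻⁹ C)(8.51×10⁻⁹ C)(1/0.0638 − 1/0.353) = 1.33×10⁻⁶ J.
v = √(2·1.33×10⁻⁶/6.02×10⁻⁴) = 0.0664 m/s.

0.0664 m/s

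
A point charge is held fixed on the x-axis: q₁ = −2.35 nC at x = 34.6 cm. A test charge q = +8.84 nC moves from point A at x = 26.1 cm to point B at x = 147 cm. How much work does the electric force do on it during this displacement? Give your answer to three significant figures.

-2.03×10⁻⁶ J

The work done by the electric force is W_field = −ΔU = −q(V_B − V_A) = q(V_A − V_B).
At A: distance to the source charge is 0.0850 m; V_A = kq₁/r = -249 V.
At B: distance to the source charge is 1.12 m; V_B = kq₁/r = -18.8 V.
ΔV = V_B − V_A = 230 V.
W_field = −qΔV = −(8.84×10⁻⁹ C)(230 V) = -2.03×10⁻⁶ J.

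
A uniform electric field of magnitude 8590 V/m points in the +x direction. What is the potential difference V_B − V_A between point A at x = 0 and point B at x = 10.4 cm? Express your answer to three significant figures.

In a uniform field, potential decreases in the direction of E: V_B − V_A = −E·Δx.
V_B − V_A = −(8590 V/m)(0.104 m) = -893 V.

-893 V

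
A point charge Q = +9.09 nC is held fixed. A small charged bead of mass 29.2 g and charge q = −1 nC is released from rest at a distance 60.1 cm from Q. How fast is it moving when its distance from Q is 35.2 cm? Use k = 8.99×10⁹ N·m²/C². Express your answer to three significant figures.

Only the electrostatic force acts, so mechanical energy is conserved: ½mv² = U₁ − U₂ = kQq(1/r₁ − 1/r₂).
U₁ − U₂ = (8.99×10⁹ N·m²/C²)(9.09×10⁻⁹ C)(-1.00×10⁻⁹ C)(1/0.601 − 1/0.352) = 9.62×10⁻⁸ J.
v = √(2·9.62×10⁻⁸/0.0292) = 2.57×10⁻³ m/s.

2.57×10⁻³ m/s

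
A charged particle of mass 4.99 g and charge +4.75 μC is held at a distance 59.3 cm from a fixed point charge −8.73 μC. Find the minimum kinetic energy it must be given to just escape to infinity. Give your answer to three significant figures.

To just escape, total mechanical energy must reach zero at infinity: ½mv²_min + U = 0, so ½mv²_min = −U = |kQq|/r.
|U| = |kQq|/r = (8.99×10⁹ N·m²/C²)(8.73×10⁻⁶)(4.75×10⁻⁶)/(0.593) = 0.629 J.

0.629 J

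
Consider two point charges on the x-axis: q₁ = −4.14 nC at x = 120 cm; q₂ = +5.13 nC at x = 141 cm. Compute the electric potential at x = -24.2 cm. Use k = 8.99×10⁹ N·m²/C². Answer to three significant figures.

The total potential is the scalar sum of each charge's contribution, V = Σ kqᵢ/rᵢ.
Distances from the field point to each charge: r₁ = 1.44 m, r₂ = 1.65 m.
V = k[(-4.14×10⁻⁹)/(1.44) + (5.13×10⁻⁹)/(1.65)] = 2.11 V.

2.11 V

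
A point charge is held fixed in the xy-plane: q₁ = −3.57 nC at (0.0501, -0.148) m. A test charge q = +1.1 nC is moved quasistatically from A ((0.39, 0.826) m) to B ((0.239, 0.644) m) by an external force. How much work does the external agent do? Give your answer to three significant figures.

-9.14×10⁻⁹ J

For quasistatic motion the external work equals the change in potential energy: W_ext = qΔV = q(V_B − V_A).
At A: distance to the source charge is 1.03 m; V_A = kq₁/r = -31.1 V.
At B: distance to the source charge is 0.814 m; V_B = kq₁/r = -39.4 V.
ΔV = V_B − V_A = -8.31 V.
W_ext = qΔV = (1.10×10⁻⁹ C)(-8.31 V) = -9.14×10⁻⁹ J.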